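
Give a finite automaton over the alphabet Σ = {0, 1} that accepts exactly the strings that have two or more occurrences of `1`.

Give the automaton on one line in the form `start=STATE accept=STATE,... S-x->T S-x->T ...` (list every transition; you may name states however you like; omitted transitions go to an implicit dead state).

Only the number of `1`s matters, and only up to 3. Make a chain q0 → q1 → q2 → q3 advanced by each `1` (with q3 absorbing); every other symbol self-loops. The accepting set is {q2, q3}.
A 4-state machine:
        0   1  
>  q0   q0  q1 
   q1   q1  q2 
 * q2   q2  q3 
 * q3   q3  q3 
(> = start, * = accepting)

start=q0 accept=q2,q3 q0-0->q0 q0-1->q1 q1-0->q1 q1-1->q2 q2-0->q2 q2-1->q3 q3-0->q3 q3-1->q3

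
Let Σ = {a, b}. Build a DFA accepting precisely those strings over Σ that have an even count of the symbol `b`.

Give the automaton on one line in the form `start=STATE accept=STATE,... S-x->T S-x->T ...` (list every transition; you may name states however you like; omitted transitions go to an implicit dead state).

Keep the running count of `b`s modulo 2: each `b` advances along the cycle q0 → q1 → q0 while other symbols loop. Accept at q0.
A 2-state machine:
        a   b  
>* q0   q0  q1 
   q1   q1  q0 
(> = start, * = accepting)

start=q0 accept=q0 q0-a->q0 q0-b->q1 q1-a->q1 q1-b->q0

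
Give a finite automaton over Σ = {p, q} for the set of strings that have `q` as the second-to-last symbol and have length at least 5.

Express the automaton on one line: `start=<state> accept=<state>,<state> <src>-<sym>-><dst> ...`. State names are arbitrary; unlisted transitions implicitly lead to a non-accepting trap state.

start=s0 accept=s17,s18,s21,s22 s0-p->s1 s0-q->s2 s1-p->s3 s1-q->s4 s2-p->s5 s2-q->s6 s3-p->s7 s3-q->s8 s4-p->s9 s4-q->s10 s5-p->s7 s5-q->s8 s6-p->s9 s6-q->s10 s7-p->s11 s7-q->s12 s8-p->s13 s8-q->s14 s9-p->s11 s9-q->s12 s10-p->s13 s10-q->s14 s11-p->s15 s11-q->s16 s12-p->s17 s12-q->s18 s13-p->s15 s13-q->s16 s14-p->s17 s14-q->s18 s15-p->s19 s15-q->s20 s16-p->s21 s16-q->s22 s17-p->s19 s17-q->s20 s18-p->s21 s18-q->s22 s19-p->s19 s19-q->s20 s20-p->s21 s20-q->s22 s21-p->s19 s21-q->s20 s22-p->s21 s22-q->s22

Build one automaton per condition and run them in lockstep. The first has 7 states tracking the last 2 symbols read; the second has 7 states tracking the input length, saturating at 6. A product state is a pair (one from each), accepting exactly when both do.
With 23 states:
          p    q  
>  s0     s1   s2 
   s1     s3   s4 
   s2     s5   s6 
   s3     s7   s8 
   s4     s9  s10 
   s5     s7   s8 
   s6     s9  s10 
   s7    s11  s12 
   s8    s13  s14 
   s9    s11  s12 
   s10   s13  s14 
   s11   s15  s16 
   s12   s17  s18 
   s13   s15  s16 
   s14   s17  s18 
   s15   s19  s20 
   s16   s21  s22 
 * s17   s19  s20 
 * s18   s21  s22 
   s19   s19  s20 
   s20   s21  s22 
 * s21   s19  s20 
 * s22   s21  s22 
(> = start, * = accepting)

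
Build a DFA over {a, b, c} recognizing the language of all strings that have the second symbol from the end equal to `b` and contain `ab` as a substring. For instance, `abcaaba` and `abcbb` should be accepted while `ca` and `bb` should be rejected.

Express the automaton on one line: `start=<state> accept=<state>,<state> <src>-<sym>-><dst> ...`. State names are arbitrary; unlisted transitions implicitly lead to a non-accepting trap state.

Build one automaton per condition and run them in lockstep. The first has 13 states tracking the last 2 symbols read; the second has 3 states tracking whether and how much of `ab` has been seen. A product state is a pair (one from each), accepting exactly when both do.
A 21-state machine:
          a    b    c  
>  q0     q1   q2   q3 
   q1     q4   q5   q6 
   q2     q7   q8   q9 
   q3    q10  q11  q12 
   q4     q4   q5   q6 
   q5    q13  q14  q15 
   q6    q10  q11  q12 
   q7     q4   q5   q6 
   q8     q7   q8   q9 
   q9    q10  q11  q12 
   q10    q4   q5   q6 
   q11    q7   q8   q9 
   q12   q10  q11  q12 
 * q13   q16   q5  q17 
 * q14   q13  q14  q15 
 * q15   q18  q19  q20 
   q16   q16   q5  q17 
   q17   q18  q19  q20 
   q18   q16   q5  q17 
   q19   q13  q14  q15 
   q20   q18  q19  q20 
(> = start, * = accepting)

start=q0 accept=q13,q14,q15 q0-a->q1 q0-b->q2 q0-c->q3 q1-a->q4 q1-b->q5 q1-c->q6 q2-a->q7 q2-b->q8 q2-c->q9 q3-a->q10 q3-b->q11 q3-c->q12 q4-a->q4 q4-b->q5 q4-c->q6 q5-a->q13 q5-b->q14 q5-c->q15 q6-a->q10 q6-b->q11 q6-c->q12 q7-a->q4 q7-b->q5 q7-c->q6 q8-a->q7 q8-b->q8 q8-c->q9 q9-a->q10 q9-b->q11 q9-c->q12 q10-a->q4 q10-b->q5 q10-c->q6 q11-a->q7 q11-b->q8 q11-c->q9 q12-a->q10 q12-b->q11 q12-c->q12 q13-a->q16 q13-b->q5 q13-c->q17 q14-a->q13 q14-b->q14 q14-c->q15 q15-a->q18 q15-b->q19 q15-c->q20 q16-a->q16 q16-b->q5 q16-c->q17 q17-a->q18 q17-b->q19 q17-c->q20 q18-a->q16 q18-b->q5 q18-c->q17 q19-a->q13 q19-b->q14 q19-c->q15 q20-a->q18 q20-b->q19 q20-c->q20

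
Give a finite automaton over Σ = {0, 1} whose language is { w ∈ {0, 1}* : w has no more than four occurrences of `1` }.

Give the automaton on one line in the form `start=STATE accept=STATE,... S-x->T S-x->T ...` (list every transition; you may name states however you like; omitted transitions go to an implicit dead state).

Count `1`s, saturating at 5: states s0 through s4 mean 0 through 4 `1`s seen; s5 means more than 4. Each `1` increments (capped at s5); other symbols loop. Accept from {s0, s1, s2, s3, s4}.
        0   1  
>* s0   s0  s1 
 * s1   s1  s2 
 * s2   s2  s3 
 * s3   s3  s4 
 * s4   s4  s5 
   s5   s5  s5 
(> = start, * = accepting)

start=s0 accept=s0,s1,s2,s3,s4 s0-0->s0 s0-1->s1 s1-0->s1 s1-1->s2 s2-0->s2 s2-1->s3 s3-0->s3 s3-1->s4 s4-0->s4 s4-1->s5 s5-0->s5 s5-1->s5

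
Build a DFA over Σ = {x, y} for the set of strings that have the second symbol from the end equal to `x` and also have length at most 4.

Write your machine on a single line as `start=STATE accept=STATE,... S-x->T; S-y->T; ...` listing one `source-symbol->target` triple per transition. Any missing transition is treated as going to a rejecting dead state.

Run two small machines in parallel and take their product. The first has 7 states tracking the last 2 symbols read; the second has 6 states tracking the input length, saturating at 5. A product state is a pair (one from each), accepting exactly when both do. Equivalent product states are then merged.
11 states suffice.
          x    y  
>  s0     s1   s2 
   s1     s3   s4 
   s2     s5   s6 
 * s3     s7   s8 
 * s4     s9  s10 
   s5     s7   s8 
   s6     s9  s10 
 * s7     s8   s8 
 * s8    s10  s10 
   s9     s8   s8 
   s10   s10  s10 
(> = start, * = accepting)

start=s0; accept=s3,s4,s7,s8; s0-x->s1; s0-y->s2; s1-x->s3; s1-y->s4; s2-x->s5; s2-y->s6; s3-x->s7; s3-y->s8; s4-x->s9; s4-y->s10; s5-x->s7; s5-y->s8; s6-x->s9; s6-y->s10; s7-x->s8; s7-y->s8; s8-x->s10; s8-y->s10; s9-x->s8; s9-y->s8; s10-x->s10; s10-y->s10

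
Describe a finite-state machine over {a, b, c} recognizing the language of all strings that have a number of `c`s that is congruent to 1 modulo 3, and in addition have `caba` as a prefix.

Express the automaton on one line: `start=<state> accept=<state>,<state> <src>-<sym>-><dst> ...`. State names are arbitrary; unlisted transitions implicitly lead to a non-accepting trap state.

Run two small machines in parallel and take their product. The first has 3 states tracking the count of `c`s modulo 3; the second has 6 states tracking whether the input so far still matches the prefix `caba`. A product state is a pair (one from each), accepting exactly when both do.
        a   b   c  
>  q0   q1  q1  q2 
   q1   q1  q1  q3 
   q2   q4  q3  q5 
   q3   q3  q3  q5 
   q4   q3  q6  q5 
   q5   q5  q5  q1 
   q6   q7  q3  q5 
 * q7   q7  q7  q8 
   q8   q8  q8  q9 
   q9   q9  q9  q7 
(> = start, * = accepting)

start=q0 accept=q7 q0-a->q1 q0-b->q1 q0-c->q2 q1-a->q1 q1-b->q1 q1-c->q3 q2-a->q4 q2-b->q3 q2-c->q5 q3-a->q3 q3-b->q3 q3-c->q5 q4-a->q3 q4-b->q6 q4-c->q5 q5-a->q5 q5-b->q5 q5-c->q1 q6-a->q7 q6-b->q3 q6-c->q5 q7-a->q7 q7-b->q7 q7-c->q8 q8-a->q8 q8-b->q8 q8-c->q9 q9-a->q9 q9-b->q9 q9-c->q7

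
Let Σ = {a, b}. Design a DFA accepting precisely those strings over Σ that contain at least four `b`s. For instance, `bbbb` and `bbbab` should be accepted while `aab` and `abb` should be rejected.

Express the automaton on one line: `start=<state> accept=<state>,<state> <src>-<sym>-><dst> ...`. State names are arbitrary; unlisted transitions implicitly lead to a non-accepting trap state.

start=q0 accept=q4,q5 q0-a->q0 q0-b->q1 q1-a->q1 q1-b->q2 q2-a->q2 q2-b->q3 q3-a->q3 q3-b->q4 q4-a->q4 q4-b->q5 q5-a->q5 q5-b->q5

Count `b`s, saturating at 5: states q0 through q4 mean 0 through 4 `b`s seen; q5 means more than 4. Each `b` increments (capped at q5); other symbols loop. Accept from {q4, q5}.
        a   b  
>  q0   q0  q1 
   q1   q1  q2 
   q2   q2  q3 
   q3   q3  q4 
 * q4   q4  q5 
 * q5   q5  q5 
(> = start, * = accepting)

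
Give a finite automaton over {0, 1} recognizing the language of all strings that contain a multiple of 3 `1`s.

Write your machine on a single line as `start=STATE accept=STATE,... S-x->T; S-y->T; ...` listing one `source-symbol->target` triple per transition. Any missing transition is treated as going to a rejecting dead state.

Keep the running count of `1`s modulo 3: each `1` advances along the cycle q0 → q1 → q2 → q0 while other symbols loop. Accept at q0.
3 states suffice.
        0   1  
>* q0   q0  q1 
   q1   q1  q2 
   q2   q2  q0 
(> = start, * = accepting)

start=q0; accept=q0; q0-0->q0; q0-1->q1; q1-0->q1; q1-1->q2; q2-0->q2; q2-1->q0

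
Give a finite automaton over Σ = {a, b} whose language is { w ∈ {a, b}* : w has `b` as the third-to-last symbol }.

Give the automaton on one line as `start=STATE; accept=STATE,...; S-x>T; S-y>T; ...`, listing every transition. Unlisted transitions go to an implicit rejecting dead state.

Because acceptance depends on a position counted from the end, the machine has to buffer the most recent 3 symbols. Make each state the string of the last up-to-3 symbols read; on input `x` shift the window left and append `x`. Accept when the buffered window has length 3 and begins with `b`.
With 15 states:
          a    b  
>  q0     q1   q2 
   q1     q3   q4 
   q2     q5   q6 
   q3     q7   q8 
   q4     q9  q10 
   q5    q11  q12 
   q6    q13  q14 
   q7     q7   q8 
   q8     q9  q10 
   q9    q11  q12 
   q10   q13  q14 
 * q11    q7   q8 
 * q12    q9  q10 
 * q13   q11  q12 
 * q14   q13  q14 
(> = start, * = accepting)

start=q0; accept=q11,q12,q13,q14; q0-a>q1; q0-b>q2; q1-a>q3; q1-b>q4; q2-a>q5; q2-b>q6; q3-a>q7; q3-b>q8; q4-a>q9; q4-b>q10; q5-a>q11; q5-b>q12; q6-a>q13; q6-b>q14; q7-a>q7; q7-b>q8; q8-a>q9; q8-b>q10; q9-a>q11; q9-b>q12; q10-a>q13; q10-b>q14; q11-a>q7; q11-b>q8; q12-a>q9; q12-b>q10; q13-a>q11; q13-b>q12; q14-a>q13; q14-b>q14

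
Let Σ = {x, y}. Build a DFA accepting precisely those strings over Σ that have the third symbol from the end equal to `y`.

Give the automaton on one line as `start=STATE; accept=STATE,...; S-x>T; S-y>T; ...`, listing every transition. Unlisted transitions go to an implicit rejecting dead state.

Because acceptance depends on a position counted from the end, the machine has to buffer the most recent 3 symbols. Make each state the string of the last up-to-3 symbols read; on input `x` shift the window left and append `x`. Accept when the buffered window has length 3 and begins with `y`.
With 15 states:
       x  y 
>  A   B  C 
   B   D  E 
   C   F  G 
   D   H  I 
   E   J  K 
   F   L  M 
   G   N  O 
   H   H  I 
   I   J  K 
   J   L  M 
   K   N  O 
 * L   H  I 
 * M   J  K 
 * N   L  M 
 * O   N  O 
(> = start, * = accepting)

start=A; accept=L,M,N,O; A-x>B; A-y>C; B-x>D; B-y>E; C-x>F; C-y>G; D-x>H; D-y>I; E-x>J; E-y>K; F-x>L; F-y>M; G-x>N; G-y>O; H-x>H; H-y>I; I-x>J; I-y>K; J-x>L; J-y>M; K-x>N; K-y>O; L-x>H; L-y>I; M-x>J; M-y>K; N-x>L; N-y>M; O-x>N; O-y>O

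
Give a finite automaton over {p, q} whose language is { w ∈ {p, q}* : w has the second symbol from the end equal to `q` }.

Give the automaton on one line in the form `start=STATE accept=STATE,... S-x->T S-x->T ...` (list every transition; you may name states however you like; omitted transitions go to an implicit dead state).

Because acceptance depends on a position counted from the end, the machine has to buffer the most recent 2 symbols. Make each state the string of the last up-to-2 symbols read; on input `x` shift the window left and append `x`. Accept when the buffered window has length 2 and begins with `q`.
7 states suffice.
       p  q 
>  A   B  C 
   B   D  E 
   C   F  G 
   D   D  E 
   E   F  G 
 * F   D  E 
 * G   F  G 
(> = start, * = accepting)

start=A accept=F,G A-p->B A-q->C B-p->D B-q->E C-p->F C-q->G D-p->D D-q->E E-p->F E-q->G F-p->D F-q->E G-p->F G-q->G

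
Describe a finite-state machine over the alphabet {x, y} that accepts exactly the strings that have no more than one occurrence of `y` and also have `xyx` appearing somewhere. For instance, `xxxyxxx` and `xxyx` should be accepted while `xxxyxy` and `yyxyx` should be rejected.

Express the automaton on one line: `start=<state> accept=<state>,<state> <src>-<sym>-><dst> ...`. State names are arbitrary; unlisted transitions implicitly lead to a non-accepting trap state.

Run two small machines in parallel and take their product. The first has 3 states tracking the count of `y`s, saturating at 2; the second has 4 states tracking whether and how much of `xyx` has been seen. A product state is a pair (one from each), accepting exactly when both do. Equivalent product states are then merged.
5 states suffice.
       x  y 
>  A   B  C 
   B   B  D 
   C   C  C 
   D   E  C 
 * E   E  C 
(> = start, * = accepting)

start=A accept=E A-x->B A-y->C B-x->B B-y->D C-x->C C-y->C D-x->E D-y->C E-x->E E-y->C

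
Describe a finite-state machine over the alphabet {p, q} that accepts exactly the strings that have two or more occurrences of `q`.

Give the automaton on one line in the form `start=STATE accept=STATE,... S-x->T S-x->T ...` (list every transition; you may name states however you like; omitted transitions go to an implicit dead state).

Only the number of `q`s matters, and only up to 3. Make a chain s0 → s1 → s2 → s3 advanced by each `q` (with s3 absorbing); every other symbol self-loops. The accepting set is {s2, s3}.
        p   q  
>  s0   s0  s1 
   s1   s1  s2 
 * s2   s2  s3 
 * s3   s3  s3 
(> = start, * = accepting)

start=s0 accept=s2,s3 s0-p->s0 s0-q->s1 s1-p->s1 s1-q->s2 s2-p->s2 s2-q->s3 s3-p->s3 s3-q->s3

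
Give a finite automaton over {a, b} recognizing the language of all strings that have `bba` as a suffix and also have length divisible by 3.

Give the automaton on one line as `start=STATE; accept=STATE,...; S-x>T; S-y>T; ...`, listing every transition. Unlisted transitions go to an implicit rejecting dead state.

Handle the two conditions separately and then intersect. One (4 states) tracks how much of the suffix `bba` has currently been matched; the other (3 states) tracks the input length modulo 3. Each combined state is a pair, one component from each; accept when both components accept.
With 12 states:
          a    b  
>  s0     s1   s2 
   s1     s3   s4 
   s2     s3   s5 
   s3     s0   s6 
   s4     s0   s7 
   s5     s8   s7 
   s6     s1   s9 
   s7    s10   s9 
 * s8     s1   s2 
   s9    s11   s5 
   s10    s3   s4 
   s11    s0   s6 
(> = start, * = accepting)

start=s0; accept=s8; s0-a>s1; s0-b>s2; s1-a>s3; s1-b>s4; s2-a>s3; s2-b>s5; s3-a>s0; s3-b>s6; s4-a>s0; s4-b>s7; s5-a>s8; s5-b>s7; s6-a>s1; s6-b>s9; s7-a>s10; s7-b>s9; s8-a>s1; s8-b>s2; s9-a>s11; s9-b>s5; s10-a>s3; s10-b>s4; s11-a>s0; s11-b>s6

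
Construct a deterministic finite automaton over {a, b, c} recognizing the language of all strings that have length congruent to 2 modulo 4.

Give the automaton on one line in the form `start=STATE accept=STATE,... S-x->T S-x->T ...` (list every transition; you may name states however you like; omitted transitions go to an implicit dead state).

Only the length mod 4 matters, so use a 4-cycle: from any state, every input symbol moves to the next state, wrapping s3 back to s0. Mark s2 accepting.
        a   b   c  
>  s0   s1  s1  s1 
   s1   s2  s2  s2 
 * s2   s3  s3  s3 
   s3   s0  s0  s0 
(> = start, * = accepting)

start=s0 accept=s2 s0-a->s1 s0-b->s1 s0-c->s1 s1-a->s2 s1-b->s2 s1-c->s2 s2-a->s3 s2-b->s3 s2-c->s3 s3-a->s0 s3-b->s0 s3-c->s0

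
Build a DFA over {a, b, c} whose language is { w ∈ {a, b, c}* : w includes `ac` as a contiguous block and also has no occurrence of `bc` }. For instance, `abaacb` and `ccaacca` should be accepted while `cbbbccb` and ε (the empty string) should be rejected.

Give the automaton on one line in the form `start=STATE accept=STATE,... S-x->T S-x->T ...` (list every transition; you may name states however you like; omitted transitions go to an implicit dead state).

start=s0 accept=s3,s5 s0-a->s1 s0-b->s2 s0-c->s0 s1-a->s1 s1-b->s2 s1-c->s3 s2-a->s1 s2-b->s2 s2-c->s4 s3-a->s3 s3-b->s5 s3-c->s3 s4-a->s6 s4-b->s4 s4-c->s4 s5-a->s3 s5-b->s5 s5-c->s7 s6-a->s6 s6-b->s4 s6-c->s7 s7-a->s7 s7-b->s7 s7-c->s7

Handle the two conditions separately and then intersect. One (3 states) tracks whether and how much of `ac` has been seen; the other (3 states) tracks partial matches of the forbidden pattern `bc`. Each combined state is a pair, one component from each; accept when both components accept.
        a   b   c  
>  s0   s1  s2  s0 
   s1   s1  s2  s3 
   s2   s1  s2  s4 
 * s3   s3  s5  s3 
   s4   s6  s4  s4 
 * s5   s3  s5  s7 
   s6   s6  s4  s7 
   s7   s7  s7  s7 
(> = start, * = accepting)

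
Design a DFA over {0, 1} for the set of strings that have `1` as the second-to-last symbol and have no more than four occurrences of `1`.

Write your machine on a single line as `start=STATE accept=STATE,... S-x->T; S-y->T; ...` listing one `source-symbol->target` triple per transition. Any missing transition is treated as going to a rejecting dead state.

start=S0; accept=S5,S6,S9,S10,S13,S14,S17; S0-0->S1; S0-1->S2; S1-0->S3; S1-1->S4; S2-0->S5; S2-1->S6; S3-0->S3; S3-1->S4; S4-0->S5; S4-1->S6; S5-0->S7; S5-1->S8; S6-0->S9; S6-1->S10; S7-0->S7; S7-1->S8; S8-0->S9; S8-1->S10; S9-0->S11; S9-1->S12; S10-0->S13; S10-1->S14; S11-0->S11; S11-1->S12; S12-0->S13; S12-1->S14; S13-0->S15; S13-1->S16; S14-0->S17; S14-1->S18; S15-0->S15; S15-1->S16; S16-0->S17; S16-1->S18; S17-0->S19; S17-1->S20; S18-0->S21; S18-1->S18; S19-0->S19; S19-1->S20; S20-0->S21; S20-1->S18; S21-0->S22; S21-1->S20; S22-0->S22; S22-1->S20

Run two small machines in parallel and take their product. The first has 7 states tracking the last 2 symbols read; the second has 6 states tracking the count of `1`s, saturating at 5. A product state is a pair (one from each), accepting exactly when both do.
With 23 states:
          0    1  
>  S0     S1   S2 
   S1     S3   S4 
   S2     S5   S6 
   S3     S3   S4 
   S4     S5   S6 
 * S5     S7   S8 
 * S6     S9  S10 
   S7     S7   S8 
   S8     S9  S10 
 * S9    S11  S12 
 * S10   S13  S14 
   S11   S11  S12 
   S12   S13  S14 
 * S13   S15  S16 
 * S14   S17  S18 
   S15   S15  S16 
   S16   S17  S18 
 * S17   S19  S20 
   S18   S21  S18 
   S19   S19  S20 
   S20   S21  S18 
   S21   S22  S20 
   S22   S22  S20 
(> = start, * = accepting)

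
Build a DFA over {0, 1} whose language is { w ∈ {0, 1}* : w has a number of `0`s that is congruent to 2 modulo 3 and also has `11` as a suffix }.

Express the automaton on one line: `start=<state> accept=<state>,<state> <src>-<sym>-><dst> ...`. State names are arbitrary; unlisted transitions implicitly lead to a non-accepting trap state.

Run two small machines in parallel and take their product. One (3 states) tracks the count of `0`s modulo 3; the other (3 states) tracks how much of the suffix `11` has currently been matched. Each combined state is a pair, one component from each; accept when both components accept.
9 states suffice.
       0  1 
>  A   B  C 
   B   D  E 
   C   B  F 
   D   A  G 
   E   D  H 
   F   B  F 
   G   A  I 
   H   D  H 
 * I   A  I 
(> = start, * = accepting)

start=A accept=I A-0->B A-1->C B-0->D B-1->E C-0->B C-1->F D-0->A D-1->G E-0->D E-1->H F-0->B F-1->F G-0->A G-1->I H-0->D H-1->H I-0->A I-1->I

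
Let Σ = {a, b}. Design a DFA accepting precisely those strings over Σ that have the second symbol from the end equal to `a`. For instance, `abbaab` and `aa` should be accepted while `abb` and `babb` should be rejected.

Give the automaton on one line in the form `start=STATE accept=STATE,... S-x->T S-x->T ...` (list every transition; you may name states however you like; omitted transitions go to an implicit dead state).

start=s0 accept=s3,s4 s0-a->s1 s0-b->s2 s1-a->s3 s1-b->s4 s2-a->s5 s2-b->s6 s3-a->s3 s3-b->s4 s4-a->s5 s4-b->s6 s5-a->s3 s5-b->s4 s6-a->s5 s6-b->s6

Because acceptance depends on a position counted from the end, the machine has to buffer the most recent 2 symbols. Make each state the string of the last up-to-2 symbols read; on input `x` shift the window left and append `x`. Accept when the buffered window has length 2 and begins with `a`.
With 7 states:
        a   b  
>  s0   s1  s2 
   s1   s3  s4 
   s2   s5  s6 
 * s3   s3  s4 
 * s4   s5  s6 
   s5   s3  s4 
   s6   s5  s6 
(> = start, * = accepting)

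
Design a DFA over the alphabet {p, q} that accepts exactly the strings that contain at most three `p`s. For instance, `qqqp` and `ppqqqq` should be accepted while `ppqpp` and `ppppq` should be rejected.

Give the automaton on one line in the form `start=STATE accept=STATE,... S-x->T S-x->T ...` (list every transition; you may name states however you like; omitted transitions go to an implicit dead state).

start=s0 accept=s0,s1,s2,s3 s0-p->s1 s0-q->s0 s1-p->s2 s1-q->s1 s2-p->s3 s2-q->s2 s3-p->s4 s3-q->s3 s4-p->s4 s4-q->s4

Only the number of `p`s matters, and only up to 4. Make a chain s0 → s1 → s2 → s3 → s4 advanced by each `p` (with s4 absorbing); every other symbol self-loops. The accepting set is {s0, s1, s2, s3}.
        p   q  
>* s0   s1  s0 
 * s1   s2  s1 
 * s2   s3  s2 
 * s3   s4  s3 
   s4   s4  s4 
(> = start, * = accepting)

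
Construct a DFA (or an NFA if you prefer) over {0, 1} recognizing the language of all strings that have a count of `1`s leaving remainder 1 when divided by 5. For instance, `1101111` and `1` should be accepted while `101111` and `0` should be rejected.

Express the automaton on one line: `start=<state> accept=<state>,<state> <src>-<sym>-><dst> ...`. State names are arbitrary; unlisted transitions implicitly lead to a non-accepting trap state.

start=s0 accept=s1 s0-0->s0 s0-1->s1 s1-0->s1 s1-1->s2 s2-0->s2 s2-1->s3 s3-0->s3 s3-1->s4 s4-0->s4 s4-1->s0

The only thing that matters is how many `1`s have appeared, reduced mod 5. Use one state per residue: s0 for 0, …, s4 for 4. Reading `1` moves to the next residue; anything else stays put. s1 is accepting.
        0   1  
>  s0   s0  s1 
 * s1   s1  s2 
   s2   s2  s3 
   s3   s3  s4 
   s4   s4  s0 
(> = start, * = accepting)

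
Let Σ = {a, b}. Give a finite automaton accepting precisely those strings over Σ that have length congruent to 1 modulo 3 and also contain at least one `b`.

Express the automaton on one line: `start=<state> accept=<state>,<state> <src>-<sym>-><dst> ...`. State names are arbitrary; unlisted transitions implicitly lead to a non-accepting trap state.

Run two small machines in parallel and take their product. The first has 3 states tracking the input length modulo 3; the second has 3 states tracking the count of `b`s, saturating at 2. A product state is a pair (one from each), accepting exactly when both do.
With 9 states:
        a   b  
>  q0   q1  q2 
   q1   q3  q4 
 * q2   q4  q5 
   q3   q0  q6 
   q4   q6  q7 
   q5   q7  q7 
   q6   q2  q8 
   q7   q8  q8 
 * q8   q5  q5 
(> = start, * = accepting)

start=q0 accept=q2,q8 q0-a->q1 q0-b->q2 q1-a->q3 q1-b->q4 q2-a->q4 q2-b->q5 q3-a->q0 q3-b->q6 q4-a->q6 q4-b->q7 q5-a->q7 q5-b->q7 q6-a->q2 q6-b->q8 q7-a->q8 q7-b->q8 q8-a->q5 q8-b->q5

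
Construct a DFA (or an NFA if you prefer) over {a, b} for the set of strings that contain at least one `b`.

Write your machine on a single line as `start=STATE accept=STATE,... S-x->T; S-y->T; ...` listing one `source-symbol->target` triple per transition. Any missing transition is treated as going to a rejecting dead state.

Only the number of `b`s matters, and only up to 2. Make a chain S0 → S1 → S2 advanced by each `b` (with S2 absorbing); every other symbol self-loops. The accepting set is {S1, S2}.
A 3-state machine:
        a   b  
>  S0   S0  S1 
 * S1   S1  S2 
 * S2   S2  S2 
(> = start, * = accepting)

start=S0; accept=S1,S2; S0-a->S0; S0-b->S1; S1-a->S1; S1-b->S2; S2-a->S2; S2-b->S2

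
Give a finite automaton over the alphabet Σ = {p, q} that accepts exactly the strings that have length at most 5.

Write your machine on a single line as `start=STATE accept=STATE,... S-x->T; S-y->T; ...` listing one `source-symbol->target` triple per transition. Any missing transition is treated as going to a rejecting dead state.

start=A; accept=A,B,C,D,E,F; A-p->B; A-q->B; B-p->C; B-q->C; C-p->D; C-q->D; D-p->E; D-q->E; E-p->F; E-q->F; F-p->G; F-q->G; G-p->G; G-q->G

We only need to distinguish lengths 0, 1, …, 5, and '>5'. Chain A → B → C → D → E → F → G on every symbol, with G looping. Accepting states: {A, B, C, D, E, F}.
With 7 states:
       p  q 
>* A   B  B 
 * B   C  C 
 * C   D  D 
 * D   E  E 
 * E   F  F 
 * F   G  G 
   G   G  G 
(> = start, * = accepting)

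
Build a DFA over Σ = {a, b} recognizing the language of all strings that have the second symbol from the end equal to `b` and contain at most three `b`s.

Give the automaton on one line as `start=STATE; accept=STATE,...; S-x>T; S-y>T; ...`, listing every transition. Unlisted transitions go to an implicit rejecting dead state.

Run two small machines in parallel and take their product. The first has 7 states tracking the last 2 symbols read; the second has 5 states tracking the count of `b`s, saturating at 4. A product state is a pair (one from each), accepting exactly when both do. Minimizing collapses redundant product states.
A 12-state machine:
          a    b  
>  q0     q0   q1 
   q1     q2   q3 
 * q2     q4   q5 
 * q3     q6   q7 
   q4     q4   q5 
   q5     q6   q7 
 * q6     q8   q9 
 * q7    q10  q11 
   q8     q8   q9 
   q9    q10  q11 
 * q10   q11  q11 
   q11   q11  q11 
(> = start, * = accepting)

start=q0; accept=q2,q3,q6,q7,q10; q0-a>q0; q0-b>q1; q1-a>q2; q1-b>q3; q2-a>q4; q2-b>q5; q3-a>q6; q3-b>q7; q4-a>q4; q4-b>q5; q5-a>q6; q5-b>q7; q6-a>q8; q6-b>q9; q7-a>q10; q7-b>q11; q8-a>q8; q8-b>q9; q9-a>q10; q9-b>q11; q10-a>q11; q10-b>q11; q11-a>q11; q11-b>q11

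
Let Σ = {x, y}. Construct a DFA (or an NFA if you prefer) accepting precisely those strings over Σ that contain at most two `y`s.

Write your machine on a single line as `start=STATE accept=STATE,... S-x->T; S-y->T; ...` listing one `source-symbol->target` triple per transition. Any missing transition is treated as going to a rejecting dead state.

start=S0; accept=S0,S1,S2; S0-x->S0; S0-y->S1; S1-x->S1; S1-y->S2; S2-x->S2; S2-y->S3; S3-x->S3; S3-y->S3

Count `y`s, saturating at 3: states S0 through S2 mean 0 through 2 `y`s seen; S3 means more than 2. Each `y` increments (capped at S3); other symbols loop. Accept from {S0, S1, S2}.
4 states suffice.
        x   y  
>* S0   S0  S1 
 * S1   S1  S2 
 * S2   S2  S3 
   S3   S3  S3 
(> = start, * = accepting)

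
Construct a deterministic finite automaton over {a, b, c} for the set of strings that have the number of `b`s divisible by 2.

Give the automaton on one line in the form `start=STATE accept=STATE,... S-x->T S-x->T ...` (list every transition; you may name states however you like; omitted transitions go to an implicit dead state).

start=s0 accept=s0 s0-a->s0 s0-b->s1 s0-c->s0 s1-a->s1 s1-b->s0 s1-c->s1

Keep the running count of `b`s modulo 2: each `b` advances along the cycle s0 → s1 → s0 while other symbols loop. Accept at s0.
A 2-state machine:
        a   b   c  
>* s0   s0  s1  s0 
   s1   s1  s0  s1 
(> = start, * = accepting)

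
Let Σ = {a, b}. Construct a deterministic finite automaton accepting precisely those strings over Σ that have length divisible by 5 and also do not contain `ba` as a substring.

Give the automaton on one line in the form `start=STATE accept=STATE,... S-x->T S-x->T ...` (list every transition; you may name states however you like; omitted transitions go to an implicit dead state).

start=q0 accept=q0,q12 q0-a->q1 q0-b->q2 q1-a->q3 q1-b->q4 q2-a->q5 q2-b->q4 q3-a->q6 q3-b->q7 q4-a->q8 q4-b->q7 q5-a->q8 q5-b->q8 q6-a->q9 q6-b->q10 q7-a->q11 q7-b->q10 q8-a->q11 q8-b->q11 q9-a->q0 q9-b->q12 q10-a->q13 q10-b->q12 q11-a->q13 q11-b->q13 q12-a->q14 q12-b->q2 q13-a->q14 q13-b->q14 q14-a->q5 q14-b->q5

Handle the two conditions separately and then intersect. The first has 5 states tracking the input length modulo 5; the second has 3 states tracking partial matches of the forbidden pattern `ba`. A product state is a pair (one from each), accepting exactly when both do.
          a    b  
>* q0     q1   q2 
   q1     q3   q4 
   q2     q5   q4 
   q3     q6   q7 
   q4     q8   q7 
   q5     q8   q8 
   q6     q9  q10 
   q7    q11  q10 
   q8    q11  q11 
   q9     q0  q12 
   q10   q13  q12 
   q11   q13  q13 
 * q12   q14   q2 
   q13   q14  q14 
   q14    q5   q5 
(> = start, * = accepting)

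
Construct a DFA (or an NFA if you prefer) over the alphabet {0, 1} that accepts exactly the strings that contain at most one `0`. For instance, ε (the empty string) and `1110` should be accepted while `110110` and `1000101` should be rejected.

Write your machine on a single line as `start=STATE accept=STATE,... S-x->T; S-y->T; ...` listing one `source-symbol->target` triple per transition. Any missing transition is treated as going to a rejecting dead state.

Count `0`s, saturating at 2: state A means no `0` yet, B means one `0` seen, C means more than one. Each `0` increments (capped at C); other symbols loop. Accept from {A, B}.
A 3-state machine:
       0  1 
>* A   B  A 
 * B   C  B 
   C   C  C 
(> = start, * = accepting)

start=A; accept=A,B; A-0->B; A-1->A; B-0->C; B-1->B; C-0->C; C-1->C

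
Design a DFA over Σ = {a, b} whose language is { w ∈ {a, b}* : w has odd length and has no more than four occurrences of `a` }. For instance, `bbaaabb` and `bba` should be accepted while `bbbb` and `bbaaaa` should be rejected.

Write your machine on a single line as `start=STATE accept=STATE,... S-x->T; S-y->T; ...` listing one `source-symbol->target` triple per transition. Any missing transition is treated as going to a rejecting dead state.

start=S0; accept=S1,S2,S5,S6,S10; S0-a->S1; S0-b->S2; S1-a->S3; S1-b->S4; S2-a->S4; S2-b->S0; S3-a->S5; S3-b->S6; S4-a->S6; S4-b->S1; S5-a->S7; S5-b->S8; S6-a->S8; S6-b->S3; S7-a->S9; S7-b->S10; S8-a->S10; S8-b->S5; S9-a->S9; S9-b->S9; S10-a->S9; S10-b->S7

Handle the two conditions separately and then intersect. One (2 states) tracks the input length modulo 2; the other (6 states) tracks the count of `a`s, saturating at 5. Each combined state is a pair, one component from each; accept when both components accept. After merging equivalent states the machine shrinks.
11 states suffice.
          a    b  
>  S0     S1   S2 
 * S1     S3   S4 
 * S2     S4   S0 
   S3     S5   S6 
   S4     S6   S1 
 * S5     S7   S8 
 * S6     S8   S3 
   S7     S9  S10 
   S8    S10   S5 
   S9     S9   S9 
 * S10    S9   S7 
(> = start, * = accepting)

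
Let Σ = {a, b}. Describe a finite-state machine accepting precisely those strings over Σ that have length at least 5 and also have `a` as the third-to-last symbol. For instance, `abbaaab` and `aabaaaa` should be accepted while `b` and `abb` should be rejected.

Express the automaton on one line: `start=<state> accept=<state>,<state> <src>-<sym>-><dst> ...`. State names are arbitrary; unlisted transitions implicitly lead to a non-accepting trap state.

Run two small machines in parallel and take their product. One (7 states) tracks the input length, saturating at 6; the other (15 states) tracks the last 3 symbols read. Each combined state is a pair, one component from each; accept when both components accept. After merging equivalent states the machine shrinks.
With 10 states:
        a   b  
>  q0   q1  q1 
   q1   q2  q2 
   q2   q3  q2 
   q3   q4  q5 
   q4   q6  q7 
   q5   q8  q9 
 * q6   q6  q7 
 * q7   q8  q9 
 * q8   q4  q5 
 * q9   q3  q2 
(> = start, * = accepting)

start=q0 accept=q6,q7,q8,q9 q0-a->q1 q0-b->q1 q1-a->q2 q1-b->q2 q2-a->q3 q2-b->q2 q3-a->q4 q3-b->q5 q4-a->q6 q4-b->q7 q5-a->q8 q5-b->q9 q6-a->q6 q6-b->q7 q7-a->q8 q7-b->q9 q8-a->q4 q8-b->q5 q9-a->q3 q9-b->q2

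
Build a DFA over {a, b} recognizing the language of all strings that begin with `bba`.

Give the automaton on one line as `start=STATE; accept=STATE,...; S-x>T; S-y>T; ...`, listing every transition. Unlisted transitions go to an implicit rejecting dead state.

Walk along `bba` while the input agrees: from q0 take `b` to q1, and so on. Any deviation drops to the rejecting sink q4. Once q3 is reached the prefix is confirmed and every continuation is accepted.
With 5 states:
        a   b  
>  q0   q4  q1 
   q1   q4  q2 
   q2   q3  q4 
 * q3   q3  q3 
   q4   q4  q4 
(> = start, * = accepting)

start=q0; accept=q3; q0-a>q4; q0-b>q1; q1-a>q4; q1-b>q2; q2-a>q3; q2-b>q4; q3-a>q3; q3-b>q3; q4-a>q4; q4-b>q4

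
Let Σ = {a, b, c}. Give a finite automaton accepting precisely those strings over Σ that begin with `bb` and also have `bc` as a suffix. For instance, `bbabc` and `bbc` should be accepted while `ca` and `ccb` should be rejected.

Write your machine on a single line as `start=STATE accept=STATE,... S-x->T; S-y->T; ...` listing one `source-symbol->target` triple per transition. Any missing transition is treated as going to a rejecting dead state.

Run two small machines in parallel and take their product. The first has 4 states tracking whether the input so far still matches the prefix `bb`; the second has 3 states tracking how much of the suffix `bc` has currently been matched. A product state is a pair (one from each), accepting exactly when both do. After merging equivalent states the machine shrinks.
6 states suffice.
        a   b   c  
>  s0   s1  s2  s1 
   s1   s1  s1  s1 
   s2   s1  s3  s1 
   s3   s4  s3  s5 
   s4   s4  s3  s4 
 * s5   s4  s3  s4 
(> = start, * = accepting)

start=s0; accept=s5; s0-a->s1; s0-b->s2; s0-c->s1; s1-a->s1; s1-b->s1; s1-c->s1; s2-a->s1; s2-b->s3; s2-c->s1; s3-a->s4; s3-b->s3; s3-c->s5; s4-a->s4; s4-b->s3; s4-c->s4; s5-a->s4; s5-b->s3; s5-c->s4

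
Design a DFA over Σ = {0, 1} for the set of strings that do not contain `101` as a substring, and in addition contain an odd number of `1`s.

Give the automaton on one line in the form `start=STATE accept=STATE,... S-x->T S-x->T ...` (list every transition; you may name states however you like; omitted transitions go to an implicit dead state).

Build one automaton per condition and run them in lockstep. One (4 states) tracks partial matches of the forbidden pattern `101`; the other (2 states) tracks the count of `1`s modulo 2. Each combined state is a pair, one component from each; accept when both components accept.
        0   1  
>  s0   s0  s1 
 * s1   s2  s3 
 * s2   s4  s5 
   s3   s6  s1 
 * s4   s4  s3 
   s5   s5  s7 
   s6   s0  s7 
   s7   s7  s5 
(> = start, * = accepting)

start=s0 accept=s1,s2,s4 s0-0->s0 s0-1->s1 s1-0->s2 s1-1->s3 s2-0->s4 s2-1->s5 s3-0->s6 s3-1->s1 s4-0->s4 s4-1->s3 s5-0->s5 s5-1->s7 s6-0->s0 s6-1->s7 s7-0->s7 s7-1->s5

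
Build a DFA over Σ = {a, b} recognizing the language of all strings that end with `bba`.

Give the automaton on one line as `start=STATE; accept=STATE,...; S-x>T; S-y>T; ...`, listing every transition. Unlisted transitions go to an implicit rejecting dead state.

Let each state record the length of the longest suffix of the input read so far that is also a prefix of `bba`. S1 means the last symbol is `b`; S2 means the last 2 symbols are `bb`; S3 means the last 3 symbols are `bba`. Accept only at S3, where the string currently ends in `bba`.
4 states suffice.
        a   b  
>  S0   S0  S1 
   S1   S0  S2 
   S2   S3  S2 
 * S3   S0  S1 
(> = start, * = accepting)

start=S0; accept=S3; S0-a>S0; S0-b>S1; S1-a>S0; S1-b>S2; S2-a>S3; S2-b>S2; S3-a>S0; S3-b>S1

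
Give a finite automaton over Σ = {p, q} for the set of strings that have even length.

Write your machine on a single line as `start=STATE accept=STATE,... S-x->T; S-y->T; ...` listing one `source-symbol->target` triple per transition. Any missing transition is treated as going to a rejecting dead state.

Count input length modulo 2: every symbol advances one step around the cycle S0 → S1 → S0. Accept at S0.
With 2 states:
        p   q  
>* S0   S1  S1 
   S1   S0  S0 
(> = start, * = accepting)

start=S0; accept=S0; S0-p->S1; S0-q->S1; S1-p->S0; S1-q->S0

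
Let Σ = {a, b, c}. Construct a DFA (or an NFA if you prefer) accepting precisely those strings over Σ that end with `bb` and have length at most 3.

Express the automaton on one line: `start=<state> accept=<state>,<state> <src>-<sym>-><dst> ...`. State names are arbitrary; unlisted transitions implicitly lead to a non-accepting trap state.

Handle the two conditions separately and then intersect. The first has 3 states tracking how much of the suffix `bb` has currently been matched; the second has 5 states tracking the input length, saturating at 4. A product state is a pair (one from each), accepting exactly when both do.
With 12 states:
          a    b    c  
>  s0     s1   s2   s1 
   s1     s3   s4   s3 
   s2     s3   s5   s3 
   s3     s6   s7   s6 
   s4     s6   s8   s6 
 * s5     s6   s8   s6 
   s6     s9  s10   s9 
   s7     s9  s11   s9 
 * s8     s9  s11   s9 
   s9     s9  s10   s9 
   s10    s9  s11   s9 
   s11    s9  s11   s9 
(> = start, * = accepting)

start=s0 accept=s5,s8 s0-a->s1 s0-b->s2 s0-c->s1 s1-a->s3 s1-b->s4 s1-c->s3 s2-a->s3 s2-b->s5 s2-c->s3 s3-a->s6 s3-b->s7 s3-c->s6 s4-a->s6 s4-b->s8 s4-c->s6 s5-a->s6 s5-b->s8 s5-c->s6 s6-a->s9 s6-b->s10 s6-c->s9 s7-a->s9 s7-b->s11 s7-c->s9 s8-a->s9 s8-b->s11 s8-c->s9 s9-a->s9 s9-b->s10 s9-c->s9 s10-a->s9 s10-b->s11 s10-c->s9 s11-a->s9 s11-b->s11 s11-c->s9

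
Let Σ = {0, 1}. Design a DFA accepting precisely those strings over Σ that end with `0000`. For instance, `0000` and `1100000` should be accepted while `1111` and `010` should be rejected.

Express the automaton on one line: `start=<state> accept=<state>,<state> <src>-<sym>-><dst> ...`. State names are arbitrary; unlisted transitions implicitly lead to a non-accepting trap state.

start=S0 accept=S4 S0-0->S1 S0-1->S0 S1-0->S2 S1-1->S0 S2-0->S3 S2-1->S0 S3-0->S4 S3-1->S0 S4-0->S4 S4-1->S0

Let each state record the length of the longest suffix of the input read so far that is also a prefix of `0000`. S1 means the last symbol is `0`; S2 means the last 2 symbols are `00`; S3 means the last 3 symbols are `000`; S4 means the last 4 symbols are `0000`. Accept only at S4, where the string currently ends in `0000`.
A 5-state machine:
        0   1  
>  S0   S1  S0 
   S1   S2  S0 
   S2   S3  S0 
   S3   S4  S0 
 * S4   S4  S0 
(> = start, * = accepting)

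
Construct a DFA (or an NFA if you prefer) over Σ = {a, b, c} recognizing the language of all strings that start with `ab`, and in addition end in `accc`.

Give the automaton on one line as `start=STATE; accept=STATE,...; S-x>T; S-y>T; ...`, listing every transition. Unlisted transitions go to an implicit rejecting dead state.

Run two small machines in parallel and take their product. One (4 states) tracks whether the input so far still matches the prefix `ab`; the other (5 states) tracks how much of the suffix `accc` has currently been matched. Each combined state is a pair, one component from each; accept when both components accept.
          a    b    c  
>  q0     q1   q2   q2 
   q1     q3   q4   q5 
   q2     q3   q2   q2 
   q3     q3   q2   q5 
   q4     q6   q4   q4 
   q5     q3   q2   q7 
   q6     q6   q4   q8 
   q7     q3   q2   q9 
   q8     q6   q4  q10 
   q9     q3   q2   q2 
   q10    q6   q4  q11 
 * q11    q6   q4   q4 
(> = start, * = accepting)

start=q0; accept=q11; q0-a>q1; q0-b>q2; q0-c>q2; q1-a>q3; q1-b>q4; q1-c>q5; q2-a>q3; q2-b>q2; q2-c>q2; q3-a>q3; q3-b>q2; q3-c>q5; q4-a>q6; q4-b>q4; q4-c>q4; q5-a>q3; q5-b>q2; q5-c>q7; q6-a>q6; q6-b>q4; q6-c>q8; q7-a>q3; q7-b>q2; q7-c>q9; q8-a>q6; q8-b>q4; q8-c>q10; q9-a>q3; q9-b>q2; q9-c>q2; q10-a>q6; q10-b>q4; q10-c>q11; q11-a>q6; q11-b>q4; q11-c>q4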